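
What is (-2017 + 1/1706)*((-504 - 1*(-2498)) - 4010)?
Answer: 3468529008/853 ≈ 4.0663e+6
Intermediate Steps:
(-2017 + 1/1706)*((-504 - 1*(-2498)) - 4010) = (-2017 + 1/1706)*((-504 + 2498) - 4010) = -3441001*(1994 - 4010)/1706 = -3441001/1706*(-2016) = 3468529008/853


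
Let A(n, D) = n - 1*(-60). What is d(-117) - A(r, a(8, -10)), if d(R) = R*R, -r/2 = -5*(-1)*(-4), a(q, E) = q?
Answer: 13589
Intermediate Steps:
r = 40 (r = -2*(-5*(-1))*(-4) = -10*(-4) = -2*(-20) = 40)
A(n, D) = 60 + n (A(n, D) = n + 60 = 60 + n)
d(R) = R**2
d(-117) - A(r, a(8, -10)) = (-117)**2 - (60 + 40) = 13689 - 1*100 = 13689 - 100 = 13589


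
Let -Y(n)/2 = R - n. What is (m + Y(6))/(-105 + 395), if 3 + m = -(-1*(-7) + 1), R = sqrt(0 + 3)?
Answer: 1/290 - sqrt(3)/145 ≈ -0.0084969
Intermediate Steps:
R = sqrt(3) ≈ 1.7320
Y(n) = -2*sqrt(3) + 2*n (Y(n) = -2*(sqrt(3) - n) = -2*sqrt(3) + 2*n)
m = -11 (m = -3 - (-1*(-7) + 1) = -3 - (7 + 1) = -3 - 1*8 = -3 - 8 = -11)
(m + Y(6))/(-105 + 395) = (-11 + (-2*sqrt(3) + 2*6))/(-105 + 395) = (-11 + (-2*sqrt(3) + 12))/290 = (-11 + (12 - 2*sqrt(3)))*(1/290) = (1 - 2*sqrt(3))*(1/290) = 1/290 - sqrt(3)/145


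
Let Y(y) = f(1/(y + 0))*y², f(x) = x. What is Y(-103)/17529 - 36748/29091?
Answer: -71905785/56659571 ≈ -1.2691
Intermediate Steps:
Y(y) = y (Y(y) = y²/(y + 0) = y²/y = y)
Y(-103)/17529 - 36748/29091 = -103/17529 - 36748/29091 = -71905785/56659571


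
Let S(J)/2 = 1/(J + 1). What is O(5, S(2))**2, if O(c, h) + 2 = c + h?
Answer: 121/9 ≈ 13.444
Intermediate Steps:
S(J) = 2/(1 + J) (S(J) = 2/(J + 1) = 2/(1 + J))
O(c, h) = -2 + c + h (O(c, h) = -2 + (c + h) = -2 + c + h)
O(5, S(2))**2 = (-2 + 5 + 2/(1 + 2))**2 = (-2 + 5 + 2/3)**2 = (11/3)**2 = 121/9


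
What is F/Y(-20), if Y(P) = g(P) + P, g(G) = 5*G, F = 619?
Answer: -619/120 ≈ -5.1583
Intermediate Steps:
Y(P) = 6*P (Y(P) = 5*P + P = 6*P)
F/Y(-20) = 619/((6*(-20))) = 619/(-120) = 619*(-1/120) = -619/120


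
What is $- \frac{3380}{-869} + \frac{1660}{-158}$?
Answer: $- \frac{5750}{869} \approx -6.6168$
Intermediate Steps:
$- \frac{3380}{-869} + \frac{1660}{-158} = \left(-3380\right) \left(- \frac{1}{869}\right) + 1660 \left(- \frac{1}{158}\right) = \frac{3380}{869} - \frac{830}{79} = - \frac{5750}{869}$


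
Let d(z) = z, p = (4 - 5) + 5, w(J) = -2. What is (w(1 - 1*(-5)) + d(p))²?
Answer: 4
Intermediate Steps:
p = 4 (p = -1 + 5 = 4)
(w(1 - 1*(-5)) + d(p))² = (-2 + 4)² = 2² = 4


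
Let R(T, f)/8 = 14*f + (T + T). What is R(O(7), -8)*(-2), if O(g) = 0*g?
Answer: 1792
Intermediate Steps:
O(g) = 0
R(T, f) = 16*T + 112*f (R(T, f) = 8*(14*f + (T + T)) = 8*(14*f + 2*T) = 8*(2*T + 14*f) = 16*T + 112*f)
R(O(7), -8)*(-2) = (16*0 + 112*(-8))*(-2) = (0 - 896)*(-2) = -896*(-2) = 1792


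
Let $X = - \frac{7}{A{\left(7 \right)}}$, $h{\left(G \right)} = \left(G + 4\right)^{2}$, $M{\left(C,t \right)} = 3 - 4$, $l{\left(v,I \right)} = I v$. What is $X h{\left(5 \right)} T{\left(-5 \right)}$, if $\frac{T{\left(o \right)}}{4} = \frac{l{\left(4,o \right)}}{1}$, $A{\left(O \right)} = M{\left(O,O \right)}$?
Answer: $-45360$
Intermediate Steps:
$M{\left(C,t \right)} = -1$
$A{\left(O \right)} = -1$
$T{\left(o \right)} = 16 o$ ($T{\left(o \right)} = 4 \frac{o 4}{1} = 4 \cdot 4 o 1 = 4 \cdot 4 o = 16 o$)
$h{\left(G \right)} = \left(4 + G\right)^{2}$
$X = 7$ ($X = - \frac{7}{-1} = \left(-7\right) \left(-1\right) = 7$)
$X h{\left(5 \right)} T{\left(-5 \right)} = 7 \left(4 + 5\right)^{2} \cdot 16 \left(-5\right) = 7 \cdot 9^{2} \left(-80\right) = 7 \cdot 81 \left(-80\right) = 567 \left(-80\right) = -45360$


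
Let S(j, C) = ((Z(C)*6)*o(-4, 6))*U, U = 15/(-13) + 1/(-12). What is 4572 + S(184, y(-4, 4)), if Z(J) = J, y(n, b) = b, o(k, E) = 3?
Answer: 58278/13 ≈ 4482.9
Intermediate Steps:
U = -193/156 (U = 15*(-1/13) + 1*(-1/12) = -15/13 - 1/12 = -193/156 ≈ -1.2372)
S(j, C) = -579*C/26 (S(j, C) = ((C*6)*3)*(-193/156) = ((6*C)*3)*(-193/156) = (18*C)*(-193/156) = -579*C/26)
4572 + S(184, y(-4, 4)) = 4572 - 579/26*4 = 4572 - 1158/13 = 58278/13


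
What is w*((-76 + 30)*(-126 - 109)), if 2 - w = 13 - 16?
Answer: 54050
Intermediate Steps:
w = 5 (w = 2 - (13 - 16) = 2 - 1*(-3) = 2 + 3 = 5)
w*((-76 + 30)*(-126 - 109)) = 5*((-76 + 30)*(-126 - 109)) = 5*(-46*(-235)) = 5*10810 = 54050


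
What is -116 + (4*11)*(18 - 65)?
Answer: -2184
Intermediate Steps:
-116 + (4*11)*(18 - 65) = -116 + 44*(-47) = -116 - 2068 = -2184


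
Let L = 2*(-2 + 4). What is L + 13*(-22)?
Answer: -282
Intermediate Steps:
L = 4 (L = 2*2 = 4)
L + 13*(-22) = 4 + 13*(-22) = 4 - 286 = -282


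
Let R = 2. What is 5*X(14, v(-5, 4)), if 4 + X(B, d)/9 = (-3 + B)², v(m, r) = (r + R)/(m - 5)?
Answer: 5265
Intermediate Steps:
v(m, r) = (2 + r)/(-5 + m) (v(m, r) = (r + 2)/(m - 5) = (2 + r)/(-5 + m))
X(B, d) = -36 + 9*(-3 + B)²
5*X(14, v(-5, 4)) = 5*(-36 + 9*(-3 + 14)²) = 5*(-36 + 9*11²) = 5*(-36 + 9*121) = 5*(-36 + 1089) = 5*1053 = 5265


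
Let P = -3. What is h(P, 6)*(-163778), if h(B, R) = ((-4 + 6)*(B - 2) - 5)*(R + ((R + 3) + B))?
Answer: 29480040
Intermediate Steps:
h(B, R) = (-9 + 2*B)*(3 + B + 2*R) (h(B, R) = (2*(-2 + B) - 5)*(R + ((3 + R) + B)) = ((-4 + 2*B) - 5)*(R + (3 + B + R)) = (-9 + 2*B)*(3 + B + 2*R))
h(P, 6)*(-163778) = (-27 - 18*6 - 3*(-3) + 2*(-3)**2 + 4*(-3)*6)*(-163778) = (-27 - 108 + 9 + 2*9 - 72)*(-163778) = (-27 - 108 + 9 + 18 - 72)*(-163778) = -180*(-163778) = 29480040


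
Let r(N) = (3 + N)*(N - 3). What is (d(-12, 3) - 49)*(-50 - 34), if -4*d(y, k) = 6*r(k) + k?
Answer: 4179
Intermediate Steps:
r(N) = (-3 + N)*(3 + N) (r(N) = (3 + N)*(-3 + N) = (-3 + N)*(3 + N))
d(y, k) = 27/2 - 3*k²/2 - k/4 (d(y, k) = -(6*(-9 + k²) + k)/4 = -((-54 + 6*k²) + k)/4 = -(-54 + k + 6*k²)/4 = 27/2 - 3*k²/2 - k/4)
(d(-12, 3) - 49)*(-50 - 34) = ((27/2 - 3/2*3² - ¼*3) - 49)*(-50 - 34) = ((27/2 - 3/2*9 - ¾) - 49)*(-84) = ((27/2 - 27/2 - ¾) - 49)*(-84) = (-¾ - 49)*(-84) = -199/4*(-84) = 4179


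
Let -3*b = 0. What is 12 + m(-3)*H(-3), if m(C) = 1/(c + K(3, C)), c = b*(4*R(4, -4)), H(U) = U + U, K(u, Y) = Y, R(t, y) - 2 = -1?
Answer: 14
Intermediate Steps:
R(t, y) = 1 (R(t, y) = 2 - 1 = 1)
H(U) = 2*U
b = 0 (b = -⅓*0 = 0)
c = 0 (c = 0*(4*1) = 0*4 = 0)
m(C) = 1/C (m(C) = 1/(0 + C) = 1/C)
12 + m(-3)*H(-3) = 12 + (2*(-3))/(-3) = 12 - ⅓*(-6) = 12 + 2 = 14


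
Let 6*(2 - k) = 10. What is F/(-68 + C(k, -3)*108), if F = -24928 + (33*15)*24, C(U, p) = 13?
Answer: -1631/167 ≈ -9.7665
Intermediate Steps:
k = ⅓ (k = 2 - ⅙*10 = 2 - 5/3 = ⅓ ≈ 0.33333)
F = -13048 (F = -24928 + 495*24 = -24928 + 11880 = -13048)
F/(-68 + C(k, -3)*108) = -13048/(-68 + 13*108) = -13048/(-68 + 1404) = -13048/1336 = -13048*1/1336 = -1631/167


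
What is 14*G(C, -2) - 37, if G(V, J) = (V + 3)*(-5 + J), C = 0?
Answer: -331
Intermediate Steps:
G(V, J) = (-5 + J)*(3 + V) (G(V, J) = (3 + V)*(-5 + J) = (-5 + J)*(3 + V))
14*G(C, -2) - 37 = 14*(-15 - 5*0 + 3*(-2) - 2*0) - 37 = 14*(-15 + 0 - 6 + 0) - 37 = 14*(-21) - 37 = -294 - 37 = -331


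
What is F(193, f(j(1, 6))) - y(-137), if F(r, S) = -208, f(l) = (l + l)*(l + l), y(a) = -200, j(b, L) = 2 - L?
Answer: -8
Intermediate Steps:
f(l) = 4*l² (f(l) = (2*l)*(2*l) = 4*l²)
F(193, f(j(1, 6))) - y(-137) = -208 - 1*(-200) = -208 + 200 = -8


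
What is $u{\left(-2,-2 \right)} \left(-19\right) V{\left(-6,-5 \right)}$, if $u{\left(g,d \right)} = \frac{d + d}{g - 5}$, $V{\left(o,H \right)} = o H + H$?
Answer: $- \frac{1900}{7} \approx -271.43$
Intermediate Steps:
$V{\left(o,H \right)} = H + H o$ ($V{\left(o,H \right)} = H o + H = H + H o$)
$u{\left(g,d \right)} = \frac{2 d}{-5 + g}$
$u{\left(-2,-2 \right)} \left(-19\right) V{\left(-6,-5 \right)} = 2 \left(-2\right) \frac{1}{-5 - 2} \left(-19\right) \left(- 5 \left(1 - 6\right)\right) = 2 \left(-2\right) \frac{1}{-7} \left(-19\right) \left(\left(-5\right) \left(-5\right)\right) = 2 \left(-2\right) \left(- \frac{1}{7}\right) \left(-19\right) 25 = \frac{4}{7} \left(-19\right) 25 = \left(- \frac{76}{7}\right) 25 = - \frac{1900}{7}$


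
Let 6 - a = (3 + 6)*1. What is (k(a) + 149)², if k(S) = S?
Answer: 21316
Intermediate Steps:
a = -3 (a = 6 - (3 + 6) = 6 - 9 = -3)
(k(a) + 149)² = (-3 + 149)² = 146² = 21316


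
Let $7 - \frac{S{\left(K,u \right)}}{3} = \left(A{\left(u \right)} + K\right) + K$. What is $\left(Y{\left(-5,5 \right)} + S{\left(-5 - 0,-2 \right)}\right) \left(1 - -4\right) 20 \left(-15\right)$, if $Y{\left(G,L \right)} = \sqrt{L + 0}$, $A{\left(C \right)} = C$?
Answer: $-85500 - 1500 \sqrt{5} \approx -88854.0$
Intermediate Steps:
$S{\left(K,u \right)} = 21 - 6 K - 3 u$ ($S{\left(K,u \right)} = 21 - 3 \left(\left(u + K\right) + K\right) = 21 - 3 \left(\left(K + u\right) + K\right) = 21 - 3 \left(u + 2 K\right) = 21 - \left(3 u + 6 K\right) = 21 - 6 K - 3 u$)
$Y{\left(G,L \right)} = \sqrt{L}$
$\left(Y{\left(-5,5 \right)} + S{\left(-5 - 0,-2 \right)}\right) \left(1 - -4\right) 20 \left(-15\right) = \left(\sqrt{5} - \left(-27 + 6 \left(-5 - 0\right)\right)\right) \left(1 - -4\right) 20 \left(-15\right) = \left(\sqrt{5} + \left(21 - 6 \left(-5 + 0\right) + 6\right)\right) \left(1 + 4\right) 20 \left(-15\right) = \left(\sqrt{5} + \left(21 - -30 + 6\right)\right) 5 \cdot 20 \left(-15\right) = \left(\sqrt{5} + \left(21 + 30 + 6\right)\right) 5 \cdot 20 \left(-15\right) = \left(\sqrt{5} + 57\right) 5 \cdot 20 \left(-15\right) = \left(57 + \sqrt{5}\right) 5 \cdot 20 \left(-15\right) = \left(285 + 5 \sqrt{5}\right) 20 \left(-15\right) = \left(5700 + 100 \sqrt{5}\right) \left(-15\right) = -85500 - 1500 \sqrt{5}$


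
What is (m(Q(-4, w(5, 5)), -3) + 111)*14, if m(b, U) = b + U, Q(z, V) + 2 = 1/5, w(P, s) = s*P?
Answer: 7434/5 ≈ 1486.8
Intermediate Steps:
w(P, s) = P*s
Q(z, V) = -9/5 (Q(z, V) = -2 + 1/5 = -9/5)
m(b, U) = U + b
(m(Q(-4, w(5, 5)), -3) + 111)*14 = ((-3 - 9/5) + 111)*14 = (-24/5 + 111)*14 = (531/5)*14 = 7434/5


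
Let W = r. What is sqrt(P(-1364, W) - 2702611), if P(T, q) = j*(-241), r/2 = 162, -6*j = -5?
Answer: I*sqrt(97301226)/6 ≈ 1644.0*I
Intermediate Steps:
j = 5/6 (j = -1/6*(-5) = 5/6 ≈ 0.83333)
r = 324 (r = 2*162 = 324)
W = 324
P(T, q) = -1205/6 (P(T, q) = (5/6)*(-241) = -1205/6)
sqrt(P(-1364, W) - 2702611) = sqrt(-1205/6 - 2702611) = sqrt(-16216871/6) = I*sqrt(97301226)/6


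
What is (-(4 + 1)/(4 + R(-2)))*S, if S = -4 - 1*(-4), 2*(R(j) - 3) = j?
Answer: 0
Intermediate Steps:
R(j) = 3 + j/2
S = 0 (S = -4 + 4 = 0)
(-(4 + 1)/(4 + R(-2)))*S = -(4 + 1)/(4 + (3 + (½)*(-2)))*0 = -5/(4 + (3 - 1))*0 = -5/(4 + 2)*0 = -5/6*0 = -1*⅚*0 = -⅚*0 = 0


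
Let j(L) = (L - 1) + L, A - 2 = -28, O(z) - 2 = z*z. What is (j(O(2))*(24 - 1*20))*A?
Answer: -1144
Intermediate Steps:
O(z) = 2 + z**2 (O(z) = 2 + z*z = 2 + z**2)
A = -26 (A = 2 - 28 = -26)
j(L) = -1 + 2*L (j(L) = (-1 + L) + L = -1 + 2*L)
(j(O(2))*(24 - 1*20))*A = ((-1 + 2*(2 + 2**2))*(24 - 1*20))*(-26) = ((-1 + 2*(2 + 4))*(24 - 20))*(-26) = ((-1 + 2*6)*4)*(-26) = ((-1 + 12)*4)*(-26) = (11*4)*(-26) = 44*(-26) = -1144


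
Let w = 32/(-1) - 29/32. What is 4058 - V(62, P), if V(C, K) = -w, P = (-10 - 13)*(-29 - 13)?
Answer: 128803/32 ≈ 4025.1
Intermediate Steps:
w = -1053/32 (w = 32*(-1) - 29*1/32 = -32 - 29/32 = -1053/32 ≈ -32.906)
P = 966 (P = -23*(-42) = 966)
V(C, K) = 1053/32 (V(C, K) = -1*(-1053/32) = 1053/32)
4058 - V(62, P) = 4058 - 1*1053/32 = 4058 - 1053/32 = 128803/32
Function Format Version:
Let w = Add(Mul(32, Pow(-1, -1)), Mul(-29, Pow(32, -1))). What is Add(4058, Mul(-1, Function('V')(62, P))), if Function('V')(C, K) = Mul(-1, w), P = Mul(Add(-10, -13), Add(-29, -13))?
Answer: Rational(128803, 32) ≈ 4025.1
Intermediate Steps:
w = Rational(-1053, 32) (w = Add(Mul(32, -1), Mul(-29, Rational(1, 32))) = Add(-32, Rational(-29, 32)) = Rational(-1053, 32) ≈ -32.906)
P = 966 (P = Mul(-23, -42) = 966)
Function('V')(C, K) = Rational(1053, 32) (Function('V')(C, K) = Mul(-1, Rational(-1053, 32)) = Rational(1053, 32))
Add(4058, Mul(-1, Function('V')(62, P))) = Add(4058, Mul(-1, Rational(1053, 32))) = Add(4058, Rational(-1053, 32)) = Rational(128803, 32)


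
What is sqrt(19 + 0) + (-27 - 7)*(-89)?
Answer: 3026 + sqrt(19) ≈ 3030.4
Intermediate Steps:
sqrt(19 + 0) + (-27 - 7)*(-89) = sqrt(19) + (-27 - 1*7)*(-89) = sqrt(19) + (-27 - 7)*(-89) = sqrt(19) - 34*(-89) = sqrt(19) + 3026 = 3026 + sqrt(19)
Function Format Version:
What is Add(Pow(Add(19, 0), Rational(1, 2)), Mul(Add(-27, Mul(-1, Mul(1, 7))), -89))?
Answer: Add(3026, Pow(19, Rational(1, 2))) ≈ 3030.4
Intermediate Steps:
Add(Pow(Add(19, 0), Rational(1, 2)), Mul(Add(-27, Mul(-1, Mul(1, 7))), -89)) = Add(Pow(19, Rational(1, 2)), Mul(Add(-27, Mul(-1, 7)), -89)) = Add(Pow(19, Rational(1, 2)), Mul(Add(-27, -7), -89)) = Add(Pow(19, Rational(1, 2)), Mul(-34, -89)) = Add(Pow(19, Rational(1, 2)), 3026) = Add(3026, Pow(19, Rational(1, 2)))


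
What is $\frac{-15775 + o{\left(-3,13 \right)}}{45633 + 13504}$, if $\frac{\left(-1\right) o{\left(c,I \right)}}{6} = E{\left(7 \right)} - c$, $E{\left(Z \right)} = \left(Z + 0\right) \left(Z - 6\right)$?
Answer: $- \frac{15835}{59137} \approx -0.26777$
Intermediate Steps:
$E{\left(Z \right)} = Z \left(-6 + Z\right)$
$o{\left(c,I \right)} = -42 + 6 c$ ($o{\left(c,I \right)} = - 6 \left(7 \left(-6 + 7\right) - c\right) = - 6 \left(7 \cdot 1 - c\right) = - 6 \left(7 - c\right) = -42 + 6 c$)
$\frac{-15775 + o{\left(-3,13 \right)}}{45633 + 13504} = \frac{-15775 + \left(-42 + 6 \left(-3\right)\right)}{45633 + 13504} = \frac{-15775 - 60}{59137} = \left(-15775 - 60\right) \frac{1}{59137} = \left(-15835\right) \frac{1}{59137} = - \frac{15835}{59137}$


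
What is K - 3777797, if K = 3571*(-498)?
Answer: -5556155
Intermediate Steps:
K = -1778358
K - 3777797 = -1778358 - 3777797 = -5556155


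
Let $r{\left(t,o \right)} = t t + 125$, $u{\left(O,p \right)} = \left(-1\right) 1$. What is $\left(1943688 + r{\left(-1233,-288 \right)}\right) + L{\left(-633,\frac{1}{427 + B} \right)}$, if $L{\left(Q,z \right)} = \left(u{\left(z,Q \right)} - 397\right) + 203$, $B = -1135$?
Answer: $3463907$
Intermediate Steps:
$u{\left(O,p \right)} = -1$
$r{\left(t,o \right)} = 125 + t^{2}$ ($r{\left(t,o \right)} = t^{2} + 125 = 125 + t^{2}$)
$L{\left(Q,z \right)} = -195$ ($L{\left(Q,z \right)} = \left(-1 - 397\right) + 203 = -398 + 203 = -195$)
$\left(1943688 + r{\left(-1233,-288 \right)}\right) + L{\left(-633,\frac{1}{427 + B} \right)} = \left(1943688 + \left(125 + \left(-1233\right)^{2}\right)\right) - 195 = \left(1943688 + \left(125 + 1520289\right)\right) - 195 = \left(1943688 + 1520414\right) - 195 = 3464102 - 195 = 3463907$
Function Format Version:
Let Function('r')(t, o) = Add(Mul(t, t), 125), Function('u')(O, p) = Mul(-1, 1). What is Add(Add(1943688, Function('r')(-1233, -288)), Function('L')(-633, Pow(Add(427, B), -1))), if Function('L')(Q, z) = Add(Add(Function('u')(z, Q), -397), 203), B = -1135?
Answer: 3463907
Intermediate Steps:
Function('u')(O, p) = -1
Function('r')(t, o) = Add(125, Pow(t, 2)) (Function('r')(t, o) = Add(Pow(t, 2), 125) = Add(125, Pow(t, 2)))
Function('L')(Q, z) = -195 (Function('L')(Q, z) = Add(Add(-1, -397), 203) = Add(-398, 203) = -195)
Add(Add(1943688, Function('r')(-1233, -288)), Function('L')(-633, Pow(Add(427, B), -1))) = Add(Add(1943688, Add(125, Pow(-1233, 2))), -195) = Add(Add(1943688, Add(125, 1520289)), -195) = Add(Add(1943688, 1520414), -195) = Add(3464102, -195) = 3463907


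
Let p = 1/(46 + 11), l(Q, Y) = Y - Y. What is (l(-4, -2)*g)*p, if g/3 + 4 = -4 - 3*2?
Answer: 0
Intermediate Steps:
g = -42 (g = -12 + 3*(-4 - 3*2) = -12 + 3*(-4 - 6) = -12 + 3*(-10) = -12 - 30 = -42)
l(Q, Y) = 0
p = 1/57 ≈ 0.017544
(l(-4, -2)*g)*p = (0*(-42))*(1/57) = 0*(1/57) = 0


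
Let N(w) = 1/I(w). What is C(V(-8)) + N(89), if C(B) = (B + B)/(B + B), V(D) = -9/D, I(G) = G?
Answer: 90/89 ≈ 1.0112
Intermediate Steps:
N(w) = 1/w
C(B) = 1 (C(B) = (2*B)/((2*B)) = (2*B)*(1/(2*B)) = 1)
C(V(-8)) + N(89) = 1 + 1/89 = 90/89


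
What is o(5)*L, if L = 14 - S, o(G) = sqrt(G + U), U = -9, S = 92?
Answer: -156*I ≈ -156.0*I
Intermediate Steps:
o(G) = sqrt(-9 + G) (o(G) = sqrt(G - 9) = sqrt(-9 + G))
L = -78 (L = 14 - 1*92 = 14 - 92 = -78)
o(5)*L = sqrt(-9 + 5)*(-78) = sqrt(-4)*(-78) = (2*I)*(-78) = -156*I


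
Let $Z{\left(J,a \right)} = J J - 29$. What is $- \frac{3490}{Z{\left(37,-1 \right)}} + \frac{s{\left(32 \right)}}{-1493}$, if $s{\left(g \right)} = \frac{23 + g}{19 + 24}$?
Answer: $- \frac{22412821}{8602666} \approx -2.6053$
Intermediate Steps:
$Z{\left(J,a \right)} = -29 + J^{2}$ ($Z{\left(J,a \right)} = J^{2} - 29 = -29 + J^{2}$)
$s{\left(g \right)} = \frac{23}{43} + \frac{g}{43}$ ($s{\left(g \right)} = \frac{23 + g}{43} = \left(23 + g\right) \frac{1}{43} = \frac{23}{43} + \frac{g}{43}$)
$- \frac{3490}{Z{\left(37,-1 \right)}} + \frac{s{\left(32 \right)}}{-1493} = - \frac{3490}{-29 + 37^{2}} + \frac{\frac{23}{43} + \frac{1}{43} \cdot 32}{-1493} = - \frac{3490}{-29 + 1369} + \left(\frac{23}{43} + \frac{32}{43}\right) \left(- \frac{1}{1493}\right) = - \frac{3490}{1340} + \frac{55}{43} \left(- \frac{1}{1493}\right) = \left(-3490\right) \frac{1}{1340} - \frac{55}{64199} = - \frac{349}{134} - \frac{55}{64199} = - \frac{22412821}{8602666}$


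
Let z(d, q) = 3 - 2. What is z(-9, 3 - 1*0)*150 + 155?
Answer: 305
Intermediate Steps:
z(d, q) = 1
z(-9, 3 - 1*0)*150 + 155 = 1*150 + 155 = 150 + 155 = 305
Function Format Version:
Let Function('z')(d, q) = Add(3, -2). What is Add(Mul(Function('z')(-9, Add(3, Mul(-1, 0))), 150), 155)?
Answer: 305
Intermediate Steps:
Function('z')(d, q) = 1
Add(Mul(Function('z')(-9, Add(3, Mul(-1, 0))), 150), 155) = Add(Mul(1, 150), 155) = Add(150, 155) = 305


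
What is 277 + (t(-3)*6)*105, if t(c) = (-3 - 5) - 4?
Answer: -7283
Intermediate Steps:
t(c) = -12 (t(c) = -8 - 4 = -12)
277 + (t(-3)*6)*105 = 277 - 12*6*105 = 277 - 72*105 = 277 - 7560 = -7283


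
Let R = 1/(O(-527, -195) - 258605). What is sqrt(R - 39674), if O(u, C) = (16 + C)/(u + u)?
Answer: 2*I*sqrt(81876255880750771753)/90856497 ≈ 199.18*I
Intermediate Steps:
O(u, C) = (16 + C)/(2*u) (O(u, C) = (16 + C)/((2*u)) = (16 + C)*(1/(2*u)) = (16 + C)/(2*u))
R = -1054/272569491 (R = 1/((1/2)*(16 - 195)/(-527) - 258605) = 1/((1/2)*(-1/527)*(-179) - 258605) = 1/(179/1054 - 258605) = 1/(-272569491/1054) = -1054/272569491 ≈ -3.8669e-6)
sqrt(R - 39674) = sqrt(-1054/272569491 - 39674) = sqrt(-10813921986988/272569491) = 2*I*sqrt(81876255880750771753)/90856497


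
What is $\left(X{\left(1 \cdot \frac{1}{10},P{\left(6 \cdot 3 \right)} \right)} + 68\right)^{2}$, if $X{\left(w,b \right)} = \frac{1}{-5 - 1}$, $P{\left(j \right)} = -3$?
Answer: $\frac{165649}{36} \approx 4601.4$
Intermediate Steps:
$X{\left(w,b \right)} = - \frac{1}{6}$ ($X{\left(w,b \right)} = \frac{1}{-6} = - \frac{1}{6}$)
$\left(X{\left(1 \cdot \frac{1}{10},P{\left(6 \cdot 3 \right)} \right)} + 68\right)^{2} = \left(- \frac{1}{6} + 68\right)^{2} = \left(\frac{407}{6}\right)^{2} = \frac{165649}{36}$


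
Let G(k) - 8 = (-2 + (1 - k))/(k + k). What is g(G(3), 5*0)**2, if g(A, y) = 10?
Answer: 100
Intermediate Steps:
G(k) = 8 + (-1 - k)/(2*k) (G(k) = 8 + (-2 + (1 - k))/(k + k) = 8 + (-1 - k)/((2*k)) = 8 + (-1 - k)*(1/(2*k)) = 8 + (-1 - k)/(2*k))
g(G(3), 5*0)**2 = 10**2 = 100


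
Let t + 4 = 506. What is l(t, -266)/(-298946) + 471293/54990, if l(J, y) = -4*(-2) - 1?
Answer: 35222693062/4109760135 ≈ 8.5705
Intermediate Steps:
t = 502 (t = -4 + 506 = 502)
l(J, y) = 7 (l(J, y) = 8 - 1 = 7)
l(t, -266)/(-298946) + 471293/54990 = 7/(-298946) + 471293/54990 = 7*(-1/298946) + 471293*(1/54990) = -7/298946 + 471293/54990 = 35222693062/4109760135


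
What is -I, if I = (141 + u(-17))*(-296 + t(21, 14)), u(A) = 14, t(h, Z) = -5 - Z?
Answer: 48825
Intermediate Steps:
I = -48825 (I = (141 + 14)*(-296 + (-5 - 1*14)) = 155*(-296 + (-5 - 14)) = 155*(-296 - 19) = 155*(-315) = -48825)
-I = -1*(-48825) = 48825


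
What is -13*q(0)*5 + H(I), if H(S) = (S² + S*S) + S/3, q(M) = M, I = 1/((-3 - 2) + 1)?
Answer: 1/24 ≈ 0.041667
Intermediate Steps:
I = -¼ (I = 1/(-5 + 1) = 1/(-4) = -¼ ≈ -0.25000)
H(S) = 2*S² + S/3 (H(S) = (S² + S²) + S*(⅓) = 2*S² + S/3)
-13*q(0)*5 + H(I) = -0*5 + (⅓)*(-¼)*(1 + 6*(-¼)) = -13*0 + (⅓)*(-¼)*(1 - 3/2) = 0 + (⅓)*(-¼)*(-½) = 0 + 1/24 = 1/24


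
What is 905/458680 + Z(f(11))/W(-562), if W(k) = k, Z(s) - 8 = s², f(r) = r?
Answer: -5866111/25777816 ≈ -0.22756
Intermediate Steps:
Z(s) = 8 + s²
905/458680 + Z(f(11))/W(-562) = 905/458680 + (8 + 11²)/(-562) = 905*(1/458680) + (8 + 121)*(-1/562) = 181/91736 + 129*(-1/562) = 181/91736 - 129/562 = -5866111/25777816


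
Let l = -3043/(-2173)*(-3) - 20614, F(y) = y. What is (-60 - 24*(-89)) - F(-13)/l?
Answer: 93011728427/44803351 ≈ 2076.0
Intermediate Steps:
l = -44803351/2173 (l = -3043*(-1/2173)*(-3) - 20614 = (3043/2173)*(-3) - 20614 = -9129/2173 - 20614 = -44803351/2173 ≈ -20618.)
(-60 - 24*(-89)) - F(-13)/l = (-60 - 24*(-89)) - (-13)/(-44803351/2173) = (-60 + 2136) - (-13)*(-2173)/44803351 = 2076 - 1*28249/44803351 = 2076 - 28249/44803351 = 93011728427/44803351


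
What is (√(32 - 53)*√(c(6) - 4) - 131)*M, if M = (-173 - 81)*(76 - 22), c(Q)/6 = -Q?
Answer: 1796796 + 27432*√210 ≈ 2.1943e+6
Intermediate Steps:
c(Q) = -6*Q (c(Q) = 6*(-Q) = -6*Q)
M = -13716 (M = -254*54 = -13716)
(√(32 - 53)*√(c(6) - 4) - 131)*M = (√(32 - 53)*√(-6*6 - 4) - 131)*(-13716) = (√(-21)*√(-36 - 4) - 131)*(-13716) = ((I*√21)*√(-40) - 131)*(-13716) = ((I*√21)*(2*I*√10) - 131)*(-13716) = (-2*√210 - 131)*(-13716) = (-131 - 2*√210)*(-13716) = 1796796 + 27432*√210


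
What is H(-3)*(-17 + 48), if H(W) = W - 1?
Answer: -124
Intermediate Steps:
H(W) = -1 + W
H(-3)*(-17 + 48) = (-1 - 3)*(-17 + 48) = -4*31 = -124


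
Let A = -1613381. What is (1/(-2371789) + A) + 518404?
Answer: -2597054403854/2371789 ≈ -1.0950e+6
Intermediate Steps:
(1/(-2371789) + A) + 518404 = (1/(-2371789) - 1613381) + 518404 = (-1/2371789 - 1613381) + 518404 = -3826599308610/2371789 + 518404 = -2597054403854/2371789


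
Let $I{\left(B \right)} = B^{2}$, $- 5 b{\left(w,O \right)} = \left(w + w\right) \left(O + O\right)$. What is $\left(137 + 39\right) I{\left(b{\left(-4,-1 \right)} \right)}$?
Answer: $\frac{45056}{25} \approx 1802.2$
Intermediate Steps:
$b{\left(w,O \right)} = - \frac{4 O w}{5}$ ($b{\left(w,O \right)} = - \frac{\left(w + w\right) \left(O + O\right)}{5} = - \frac{2 w 2 O}{5} = - \frac{4 O w}{5}$)
$\left(137 + 39\right) I{\left(b{\left(-4,-1 \right)} \right)} = \left(137 + 39\right) \left(\left(- \frac{4}{5}\right) \left(-1\right) \left(-4\right)\right)^{2} = 176 \left(- \frac{16}{5}\right)^{2} = 176 \cdot \frac{256}{25} = \frac{45056}{25}$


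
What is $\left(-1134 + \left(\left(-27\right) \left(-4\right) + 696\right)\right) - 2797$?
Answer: $-3127$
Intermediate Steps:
$\left(-1134 + \left(\left(-27\right) \left(-4\right) + 696\right)\right) - 2797 = \left(-1134 + \left(108 + 696\right)\right) - 2797 = \left(-1134 + 804\right) - 2797 = -330 - 2797 = -3127$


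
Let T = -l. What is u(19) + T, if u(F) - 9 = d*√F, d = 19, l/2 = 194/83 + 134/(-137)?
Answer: 71427/11371 + 19*√19 ≈ 89.101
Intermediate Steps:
l = 30912/11371 (l = 2*(194/83 + 134/(-137)) = 2*(194*(1/83) + 134*(-1/137)) = 2*(194/83 - 134/137) = 2*(15456/11371) = 30912/11371 ≈ 2.7185)
T = -30912/11371 (T = -1*30912/11371 = -30912/11371 ≈ -2.7185)
u(F) = 9 + 19*√F
u(19) + T = (9 + 19*√19) - 30912/11371 = 71427/11371 + 19*√19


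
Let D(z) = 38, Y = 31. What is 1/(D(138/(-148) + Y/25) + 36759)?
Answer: 1/36797 ≈ 2.7176e-5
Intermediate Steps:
1/(D(138/(-148) + Y/25) + 36759) = 1/(38 + 36759) = 1/36797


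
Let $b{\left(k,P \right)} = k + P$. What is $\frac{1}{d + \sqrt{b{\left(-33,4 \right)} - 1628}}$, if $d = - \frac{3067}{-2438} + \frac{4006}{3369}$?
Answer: $\frac{165088471559322}{112191146507291989} - \frac{67463586358884 i \sqrt{1657}}{112191146507291989} \approx 0.0014715 - 0.024478 i$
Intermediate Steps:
$d = \frac{20099351}{8213622}$ ($d = \left(-3067\right) \left(- \frac{1}{2438}\right) + 4006 \cdot \frac{1}{3369} = \frac{3067}{2438} + \frac{4006}{3369} = \frac{20099351}{8213622} \approx 2.4471$)
$b{\left(k,P \right)} = P + k$
$\frac{1}{d + \sqrt{b{\left(-33,4 \right)} - 1628}} = \frac{1}{\frac{20099351}{8213622} + \sqrt{\left(4 - 33\right) - 1628}} = \frac{1}{\frac{20099351}{8213622} + \sqrt{-29 - 1628}} = \frac{1}{\frac{20099351}{8213622} + \sqrt{-1657}} = \frac{1}{\frac{20099351}{8213622} + i \sqrt{1657}}$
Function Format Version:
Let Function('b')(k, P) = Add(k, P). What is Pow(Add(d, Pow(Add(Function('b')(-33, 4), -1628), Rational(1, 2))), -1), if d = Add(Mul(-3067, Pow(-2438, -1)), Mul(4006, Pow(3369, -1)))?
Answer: Add(Rational(165088471559322, 112191146507291989), Mul(Rational(-67463586358884, 112191146507291989), I, Pow(1657, Rational(1, 2)))) ≈ Add(0.0014715, Mul(-0.024478, I))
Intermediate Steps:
d = Rational(20099351, 8213622) (d = Add(Mul(-3067, Rational(-1, 2438)), Mul(4006, Rational(1, 3369))) = Add(Rational(3067, 2438), Rational(4006, 3369)) = Rational(20099351, 8213622) ≈ 2.4471)
Function('b')(k, P) = Add(P, k)
Pow(Add(d, Pow(Add(Function('b')(-33, 4), -1628), Rational(1, 2))), -1) = Pow(Add(Rational(20099351, 8213622), Pow(Add(Add(4, -33), -1628), Rational(1, 2))), -1) = Pow(Add(Rational(20099351, 8213622), Pow(Add(-29, -1628), Rational(1, 2))), -1) = Pow(Add(Rational(20099351, 8213622), Pow(-1657, Rational(1, 2))), -1) = Pow(Add(Rational(20099351, 8213622), Mul(I, Pow(1657, Rational(1, 2)))), -1)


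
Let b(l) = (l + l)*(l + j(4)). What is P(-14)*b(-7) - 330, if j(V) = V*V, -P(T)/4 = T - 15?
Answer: -14946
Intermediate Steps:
P(T) = 60 - 4*T (P(T) = -4*(T - 15) = -4*(-15 + T) = 60 - 4*T)
j(V) = V²
b(l) = 2*l*(16 + l) (b(l) = (l + l)*(l + 4²) = (2*l)*(l + 16) = (2*l)*(16 + l) = 2*l*(16 + l))
P(-14)*b(-7) - 330 = (60 - 4*(-14))*(2*(-7)*(16 - 7)) - 330 = (60 + 56)*(2*(-7)*9) - 330 = 116*(-126) - 330 = -14616 - 330 = -14946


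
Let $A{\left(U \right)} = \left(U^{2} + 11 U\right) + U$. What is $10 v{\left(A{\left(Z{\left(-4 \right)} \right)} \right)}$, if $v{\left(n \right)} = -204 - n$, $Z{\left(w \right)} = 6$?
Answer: $-3120$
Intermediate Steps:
$A{\left(U \right)} = U^{2} + 12 U$
$10 v{\left(A{\left(Z{\left(-4 \right)} \right)} \right)} = 10 \left(-204 - 6 \left(12 + 6\right)\right) = 10 \left(-204 - 6 \cdot 18\right) = 10 \left(-204 - 108\right) = 10 \left(-312\right) = -3120$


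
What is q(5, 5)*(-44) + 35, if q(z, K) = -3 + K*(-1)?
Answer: 387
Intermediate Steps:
q(z, K) = -3 - K
q(5, 5)*(-44) + 35 = (-3 - 1*5)*(-44) + 35 = (-3 - 5)*(-44) + 35 = -8*(-44) + 35 = 352 + 35 = 387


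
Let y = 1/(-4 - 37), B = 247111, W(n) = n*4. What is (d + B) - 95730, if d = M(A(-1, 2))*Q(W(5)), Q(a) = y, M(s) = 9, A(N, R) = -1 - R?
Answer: 6206612/41 ≈ 1.5138e+5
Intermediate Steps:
W(n) = 4*n
y = -1/41 (y = 1/(-41) = -1/41 ≈ -0.024390)
Q(a) = -1/41
d = -9/41 (d = 9*(-1/41) = -9/41 ≈ -0.21951)
(d + B) - 95730 = (-9/41 + 247111) - 95730 = 10131542/41 - 95730 = 6206612/41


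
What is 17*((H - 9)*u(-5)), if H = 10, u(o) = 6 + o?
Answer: 17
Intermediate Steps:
17*((H - 9)*u(-5)) = 17*((10 - 9)*(6 - 5)) = 17*(1*1) = 17*1 = 17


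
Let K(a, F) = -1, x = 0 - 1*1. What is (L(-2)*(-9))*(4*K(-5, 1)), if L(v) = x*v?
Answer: 72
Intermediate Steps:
x = -1 (x = 0 - 1 = -1)
L(v) = -v
(L(-2)*(-9))*(4*K(-5, 1)) = (-1*(-2)*(-9))*(4*(-1)) = (2*(-9))*(-4) = -18*(-4) = 72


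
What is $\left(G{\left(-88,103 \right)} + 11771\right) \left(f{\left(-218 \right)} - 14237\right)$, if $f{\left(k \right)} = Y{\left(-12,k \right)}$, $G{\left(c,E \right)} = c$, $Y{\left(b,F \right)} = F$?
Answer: $-168877765$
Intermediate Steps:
$f{\left(k \right)} = k$
$\left(G{\left(-88,103 \right)} + 11771\right) \left(f{\left(-218 \right)} - 14237\right) = \left(-88 + 11771\right) \left(-218 - 14237\right) = 11683 \left(-14455\right) = -168877765$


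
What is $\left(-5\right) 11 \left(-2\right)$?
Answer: $110$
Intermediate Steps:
$\left(-5\right) 11 \left(-2\right) = \left(-55\right) \left(-2\right) = 110$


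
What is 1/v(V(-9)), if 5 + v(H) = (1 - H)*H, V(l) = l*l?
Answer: -1/6485 ≈ -0.00015420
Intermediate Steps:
V(l) = l²
v(H) = -5 + H*(1 - H) (v(H) = -5 + (1 - H)*H = -5 + H*(1 - H))
1/v(V(-9)) = 1/(-5 + (-9)² - ((-9)²)²) = 1/(-5 + 81 - 1*81²) = 1/(-5 + 81 - 1*6561) = 1/(-5 + 81 - 6561) = 1/(-6485) = -1/6485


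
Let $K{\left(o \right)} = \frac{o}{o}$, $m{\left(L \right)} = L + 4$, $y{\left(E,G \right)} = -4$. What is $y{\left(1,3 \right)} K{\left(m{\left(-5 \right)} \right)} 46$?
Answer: $-184$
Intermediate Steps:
$m{\left(L \right)} = 4 + L$
$K{\left(o \right)} = 1$
$y{\left(1,3 \right)} K{\left(m{\left(-5 \right)} \right)} 46 = \left(-4\right) 1 \cdot 46 = \left(-4\right) 46 = -184$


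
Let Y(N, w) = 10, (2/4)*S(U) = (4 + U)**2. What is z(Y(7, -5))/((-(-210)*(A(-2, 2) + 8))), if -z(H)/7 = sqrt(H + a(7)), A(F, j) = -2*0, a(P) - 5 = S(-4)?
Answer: -sqrt(15)/240 ≈ -0.016137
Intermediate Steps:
S(U) = 2*(4 + U)**2
a(P) = 5 (a(P) = 5 + 2*(4 - 4)**2 = 5 + 2*0**2 = 5 + 2*0 = 5 + 0 = 5)
A(F, j) = 0
z(H) = -7*sqrt(5 + H) (z(H) = -7*sqrt(H + 5) = -7*sqrt(5 + H))
z(Y(7, -5))/((-(-210)*(A(-2, 2) + 8))) = (-7*sqrt(5 + 10))/((-(-210)*(0 + 8))) = (-7*sqrt(15))/((-(-210)*8)) = (-7*sqrt(15))/((-42*(-40))) = -7*sqrt(15)/1680 = -7*sqrt(15)*(1/1680) = -sqrt(15)/240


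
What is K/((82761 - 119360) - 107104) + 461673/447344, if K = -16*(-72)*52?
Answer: 4394011127/7142741648 ≈ 0.61517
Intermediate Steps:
K = 59904 (K = 1152*52 = 59904)
K/((82761 - 119360) - 107104) + 461673/447344 = 59904/((82761 - 119360) - 107104) + 461673/447344 = 59904/(-36599 - 107104) + 461673*(1/447344) = 59904/(-143703) + 461673/447344 = 59904*(-1/143703) + 461673/447344 = -6656/15967 + 461673/447344 = 4394011127/7142741648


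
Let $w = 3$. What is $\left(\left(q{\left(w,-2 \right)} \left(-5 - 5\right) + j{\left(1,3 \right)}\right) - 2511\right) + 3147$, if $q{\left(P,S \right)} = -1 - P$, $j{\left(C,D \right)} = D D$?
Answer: $685$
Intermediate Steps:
$j{\left(C,D \right)} = D^{2}$
$\left(\left(q{\left(w,-2 \right)} \left(-5 - 5\right) + j{\left(1,3 \right)}\right) - 2511\right) + 3147 = \left(\left(\left(-1 - 3\right) \left(-5 - 5\right) + 3^{2}\right) - 2511\right) + 3147 = \left(\left(\left(-1 - 3\right) \left(-5 - 5\right) + 9\right) - 2511\right) + 3147 = \left(\left(\left(-4\right) \left(-10\right) + 9\right) - 2511\right) + 3147 = \left(\left(40 + 9\right) - 2511\right) + 3147 = \left(49 - 2511\right) + 3147 = -2462 + 3147 = 685$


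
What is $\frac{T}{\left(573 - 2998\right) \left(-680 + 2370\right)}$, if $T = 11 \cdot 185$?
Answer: $- \frac{407}{819650} \approx -0.00049655$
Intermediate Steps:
$T = 2035$
$\frac{T}{\left(573 - 2998\right) \left(-680 + 2370\right)} = \frac{2035}{\left(573 - 2998\right) \left(-680 + 2370\right)} = \frac{2035}{\left(-2425\right) 1690} = \frac{2035}{-4098250} = 2035 \left(- \frac{1}{4098250}\right) = - \frac{407}{819650}$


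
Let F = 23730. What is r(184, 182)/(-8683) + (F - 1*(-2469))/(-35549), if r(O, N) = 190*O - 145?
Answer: -77111808/16245893 ≈ -4.7465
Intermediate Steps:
r(O, N) = -145 + 190*O
r(184, 182)/(-8683) + (F - 1*(-2469))/(-35549) = (-145 + 190*184)/(-8683) + (23730 - 1*(-2469))/(-35549) = (-145 + 34960)*(-1/8683) + (23730 + 2469)*(-1/35549) = 34815*(-1/8683) + 26199*(-1/35549) = -34815/8683 - 26199/35549 = -77111808/16245893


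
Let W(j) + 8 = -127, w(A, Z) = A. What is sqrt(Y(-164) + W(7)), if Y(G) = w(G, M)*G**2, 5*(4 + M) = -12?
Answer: I*sqrt(4411079) ≈ 2100.3*I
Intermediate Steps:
M = -32/5 (M = -4 + (1/5)*(-12) = -4 - 12/5 = -32/5 ≈ -6.4000)
W(j) = -135 (W(j) = -8 - 127 = -135)
Y(G) = G**3 (Y(G) = G*G**2 = G**3)
sqrt(Y(-164) + W(7)) = sqrt((-164)**3 - 135) = sqrt(-4410944 - 135) = sqrt(-4411079) = I*sqrt(4411079)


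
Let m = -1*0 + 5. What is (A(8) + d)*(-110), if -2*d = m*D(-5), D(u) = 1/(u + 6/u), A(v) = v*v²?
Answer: -1747295/31 ≈ -56364.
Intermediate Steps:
m = 5 (m = 0 + 5 = 5)
A(v) = v³
d = 25/62 (d = -5*(-5/(6 + (-5)²))/2 = -5*(-5/(6 + 25))/2 = -5*(-5/31)/2 = -5*(-5*1/31)/2 = -5*(-5)/(2*31) = -½*(-25/31) = 25/62 ≈ 0.40323)
(A(8) + d)*(-110) = (8³ + 25/62)*(-110) = (512 + 25/62)*(-110) = (31769/62)*(-110) = -1747295/31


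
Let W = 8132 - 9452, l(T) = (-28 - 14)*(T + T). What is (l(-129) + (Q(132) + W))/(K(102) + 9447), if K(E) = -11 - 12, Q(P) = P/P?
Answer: 307/304 ≈ 1.0099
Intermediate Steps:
Q(P) = 1
l(T) = -84*T
K(E) = -23
W = -1320
(l(-129) + (Q(132) + W))/(K(102) + 9447) = (-84*(-129) + (1 - 1320))/(-23 + 9447) = (10836 - 1319)/9424 = 9517*(1/9424) = 307/304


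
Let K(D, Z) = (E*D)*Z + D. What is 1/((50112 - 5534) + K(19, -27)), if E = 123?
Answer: -1/18502 ≈ -5.4048e-5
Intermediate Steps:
K(D, Z) = D + 123*D*Z (K(D, Z) = (123*D)*Z + D = 123*D*Z + D = D + 123*D*Z)
1/((50112 - 5534) + K(19, -27)) = 1/((50112 - 5534) + 19*(1 + 123*(-27))) = 1/(44578 + 19*(1 - 3321)) = 1/(44578 + 19*(-3320)) = 1/(44578 - 63080) = 1/(-18502) = -1/18502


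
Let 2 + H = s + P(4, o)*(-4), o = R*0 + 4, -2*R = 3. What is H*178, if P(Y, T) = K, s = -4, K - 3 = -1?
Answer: -2492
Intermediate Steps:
R = -3/2 (R = -1/2*3 = -3/2 ≈ -1.5000)
K = 2 (K = 3 - 1 = 2)
o = 4 (o = -3/2*0 + 4 = 0 + 4 = 4)
P(Y, T) = 2
H = -14 (H = -2 + (-4 + 2*(-4)) = -2 + (-4 - 8) = -2 - 12 = -14)
H*178 = -14*178 = -2492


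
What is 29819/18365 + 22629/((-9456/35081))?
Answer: -4859578538307/57886480 ≈ -83950.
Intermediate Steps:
29819/18365 + 22629/((-9456/35081)) = 29819*(1/18365) + 22629/((-9456*1/35081)) = 29819/18365 + 22629/(-9456/35081) = 29819/18365 + 22629*(-35081/9456) = 29819/18365 - 264615983/3152 = -4859578538307/57886480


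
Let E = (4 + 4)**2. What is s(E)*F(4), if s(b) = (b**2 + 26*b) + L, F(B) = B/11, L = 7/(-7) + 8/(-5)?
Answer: 10468/5 ≈ 2093.6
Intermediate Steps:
L = -13/5 (L = 7*(-1/7) + 8*(-1/5) = -1 - 8/5 = -13/5 ≈ -2.6000)
F(B) = B/11 (F(B) = B*(1/11) = B/11)
E = 64 (E = 8**2 = 64)
s(b) = -13/5 + b**2 + 26*b (s(b) = (b**2 + 26*b) - 13/5 = -13/5 + b**2 + 26*b)
s(E)*F(4) = (-13/5 + 64**2 + 26*64)*((1/11)*4) = (-13/5 + 4096 + 1664)*(4/11) = (28787/5)*(4/11) = 10468/5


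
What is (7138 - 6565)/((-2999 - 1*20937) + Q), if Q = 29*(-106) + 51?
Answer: -573/26959 ≈ -0.021255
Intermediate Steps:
Q = -3023 (Q = -3074 + 51 = -3023)
(7138 - 6565)/((-2999 - 1*20937) + Q) = (7138 - 6565)/((-2999 - 1*20937) - 3023) = 573/((-2999 - 20937) - 3023) = 573/(-23936 - 3023) = 573/(-26959) = 573*(-1/26959) = -573/26959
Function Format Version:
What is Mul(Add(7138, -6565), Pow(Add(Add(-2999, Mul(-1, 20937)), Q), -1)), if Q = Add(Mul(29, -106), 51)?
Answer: Rational(-573, 26959) ≈ -0.021255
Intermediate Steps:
Q = -3023 (Q = Add(-3074, 51) = -3023)
Mul(Add(7138, -6565), Pow(Add(Add(-2999, Mul(-1, 20937)), Q), -1)) = Mul(Add(7138, -6565), Pow(Add(Add(-2999, Mul(-1, 20937)), -3023), -1)) = Mul(573, Pow(Add(Add(-2999, -20937), -3023), -1)) = Mul(573, Pow(Add(-23936, -3023), -1)) = Mul(573, Pow(-26959, -1)) = Mul(573, Rational(-1, 26959)) = Rational(-573, 26959)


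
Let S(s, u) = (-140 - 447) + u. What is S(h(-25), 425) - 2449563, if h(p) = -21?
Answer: -2449725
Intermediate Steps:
S(s, u) = -587 + u
S(h(-25), 425) - 2449563 = (-587 + 425) - 2449563 = -162 - 2449563 = -2449725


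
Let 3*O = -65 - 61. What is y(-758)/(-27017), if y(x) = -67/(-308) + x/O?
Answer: -2411/3566244 ≈ -0.00067606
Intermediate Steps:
O = -42 (O = (-65 - 61)/3 = (⅓)*(-126) = -42)
y(x) = 67/308 - x/42 (y(x) = -67/(-308) + x/(-42) = -67*(-1/308) + x*(-1/42) = 67/308 - x/42)
y(-758)/(-27017) = (67/308 - 1/42*(-758))/(-27017) = (67/308 + 379/21)*(-1/27017) = (2411/132)*(-1/27017) = -2411/3566244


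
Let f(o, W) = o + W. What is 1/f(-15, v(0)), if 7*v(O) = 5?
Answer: -7/100 ≈ -0.070000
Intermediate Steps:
v(O) = 5/7 (v(O) = (⅐)*5 = 5/7)
f(o, W) = W + o
1/f(-15, v(0)) = 1/(5/7 - 15) = 1/(-100/7) = -7/100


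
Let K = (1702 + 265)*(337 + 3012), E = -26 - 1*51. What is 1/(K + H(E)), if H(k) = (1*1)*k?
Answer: 1/6587406 ≈ 1.5180e-7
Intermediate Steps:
E = -77 (E = -26 - 51 = -77)
H(k) = k (H(k) = 1*k = k)
K = 6587483 (K = 1967*3349 = 6587483)
1/(K + H(E)) = 1/(6587483 - 77) = 1/6587406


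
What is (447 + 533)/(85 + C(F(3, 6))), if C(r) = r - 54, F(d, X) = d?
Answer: 490/17 ≈ 28.824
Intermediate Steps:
C(r) = -54 + r
(447 + 533)/(85 + C(F(3, 6))) = (447 + 533)/(85 + (-54 + 3)) = 980/(85 - 51) = 980/34 = 980*(1/34) = 490/17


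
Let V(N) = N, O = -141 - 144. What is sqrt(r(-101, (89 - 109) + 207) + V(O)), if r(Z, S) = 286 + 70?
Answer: sqrt(71) ≈ 8.4261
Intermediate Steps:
O = -285
r(Z, S) = 356
sqrt(r(-101, (89 - 109) + 207) + V(O)) = sqrt(356 - 285) = sqrt(71)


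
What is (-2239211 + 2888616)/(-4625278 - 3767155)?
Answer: -649405/8392433 ≈ -0.077380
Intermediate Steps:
(-2239211 + 2888616)/(-4625278 - 3767155) = 649405/(-8392433) = 649405*(-1/8392433) = -649405/8392433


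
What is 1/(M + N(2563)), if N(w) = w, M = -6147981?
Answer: -1/6145418 ≈ -1.6272e-7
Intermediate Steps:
1/(M + N(2563)) = 1/(-6147981 + 2563) = 1/(-6145418) = -1/6145418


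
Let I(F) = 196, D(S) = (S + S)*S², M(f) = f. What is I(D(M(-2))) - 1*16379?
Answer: -16183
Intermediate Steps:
D(S) = 2*S³ (D(S) = (2*S)*S² = 2*S³)
I(D(M(-2))) - 1*16379 = 196 - 1*16379 = 196 - 16379 = -16183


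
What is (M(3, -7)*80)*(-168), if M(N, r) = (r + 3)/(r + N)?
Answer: -13440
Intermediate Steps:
M(N, r) = (3 + r)/(N + r)
(M(3, -7)*80)*(-168) = (((3 - 7)/(3 - 7))*80)*(-168) = ((-4/(-4))*80)*(-168) = (-¼*(-4)*80)*(-168) = (1*80)*(-168) = 80*(-168) = -13440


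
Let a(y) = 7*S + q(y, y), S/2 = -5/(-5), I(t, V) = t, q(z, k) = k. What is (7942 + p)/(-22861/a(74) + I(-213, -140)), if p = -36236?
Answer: 2489872/41605 ≈ 59.846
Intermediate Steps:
S = 2 (S = 2*(-5/(-5)) = 2*(-5*(-⅕)) = 2*1 = 2)
a(y) = 14 + y (a(y) = 7*2 + y = 14 + y)
(7942 + p)/(-22861/a(74) + I(-213, -140)) = (7942 - 36236)/(-22861/(14 + 74) - 213) = -28294/(-22861/88 - 213) = -28294/(-41605/88) = -28294*(-88/41605) = 2489872/41605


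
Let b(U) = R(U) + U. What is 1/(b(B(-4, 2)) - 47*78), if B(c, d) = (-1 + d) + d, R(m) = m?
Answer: -1/3660 ≈ -0.00027322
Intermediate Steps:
B(c, d) = -1 + 2*d
b(U) = 2*U (b(U) = U + U = 2*U)
1/(b(B(-4, 2)) - 47*78) = 1/(2*(-1 + 2*2) - 47*78) = 1/(2*(-1 + 4) - 3666) = 1/(2*3 - 3666) = 1/(6 - 3666) = 1/(-3660) = -1/3660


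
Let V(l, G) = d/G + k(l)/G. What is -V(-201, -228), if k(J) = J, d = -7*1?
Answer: -52/57 ≈ -0.91228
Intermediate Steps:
d = -7
V(l, G) = -7/G + l/G
-V(-201, -228) = -(-7 - 201)/(-228) = -(-1)*(-208)/228 = -1*52/57 = -52/57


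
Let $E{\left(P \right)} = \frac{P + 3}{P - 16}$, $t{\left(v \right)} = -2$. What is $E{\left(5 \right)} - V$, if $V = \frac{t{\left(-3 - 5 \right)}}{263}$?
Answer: $- \frac{2082}{2893} \approx -0.71967$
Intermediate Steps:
$V = - \frac{2}{263} \approx -0.0076046$
$E{\left(P \right)} = \frac{3 + P}{-16 + P}$
$E{\left(5 \right)} - V = \frac{3 + 5}{-16 + 5} - - \frac{2}{263} = \frac{1}{-11} \cdot 8 + \frac{2}{263} = \left(- \frac{1}{11}\right) 8 + \frac{2}{263} = - \frac{8}{11} + \frac{2}{263} = - \frac{2082}{2893}$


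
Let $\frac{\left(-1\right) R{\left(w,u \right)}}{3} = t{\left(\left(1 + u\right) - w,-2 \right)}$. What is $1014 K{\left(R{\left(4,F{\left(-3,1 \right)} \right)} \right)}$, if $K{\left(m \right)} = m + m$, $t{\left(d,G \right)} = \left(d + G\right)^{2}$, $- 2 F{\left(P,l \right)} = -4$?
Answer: $-54756$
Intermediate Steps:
$F{\left(P,l \right)} = 2$ ($F{\left(P,l \right)} = \left(- \frac{1}{2}\right) \left(-4\right) = 2$)
$t{\left(d,G \right)} = \left(G + d\right)^{2}$
$R{\left(w,u \right)} = - 3 \left(-1 + u - w\right)^{2}$ ($R{\left(w,u \right)} = - 3 \left(-2 - \left(-1 + w - u\right)\right)^{2} = - 3 \left(-2 + \left(1 + u - w\right)\right)^{2} = - 3 \left(-1 + u - w\right)^{2}$)
$K{\left(m \right)} = 2 m$
$1014 K{\left(R{\left(4,F{\left(-3,1 \right)} \right)} \right)} = 1014 \cdot 2 \left(- 3 \left(1 + 4 - 2\right)^{2}\right) = 1014 \cdot 2 \left(- 3 \cdot 3^{2}\right) = 1014 \cdot 2 \left(\left(-3\right) 9\right) = 1014 \cdot 2 \left(-27\right) = 1014 \left(-54\right) = -54756$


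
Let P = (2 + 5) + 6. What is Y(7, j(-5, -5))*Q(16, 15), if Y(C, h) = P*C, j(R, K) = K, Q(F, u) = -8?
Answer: -728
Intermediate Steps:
P = 13 (P = 7 + 6 = 13)
Y(C, h) = 13*C
Y(7, j(-5, -5))*Q(16, 15) = (13*7)*(-8) = 91*(-8) = -728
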